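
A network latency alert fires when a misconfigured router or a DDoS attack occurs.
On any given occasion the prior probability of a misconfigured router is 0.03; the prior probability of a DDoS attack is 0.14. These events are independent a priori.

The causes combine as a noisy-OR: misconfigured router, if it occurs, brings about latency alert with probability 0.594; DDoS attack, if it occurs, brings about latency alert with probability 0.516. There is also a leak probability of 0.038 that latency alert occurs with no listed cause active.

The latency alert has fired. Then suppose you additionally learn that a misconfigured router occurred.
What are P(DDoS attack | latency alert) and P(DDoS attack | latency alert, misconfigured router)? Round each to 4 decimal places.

Under noisy-OR, P(latency alert | causes) = 1 − (1−0.038)·∏(1−qᵢ) over the active causes.
Weight on DDoS attack=true, given the evidence: 0.072570 + 0.003406 = 0.075976
Normalizer over all consistent configurations: 0.038×0.97×0.86 + 0.534392×0.97×0.14 + 0.609428×0.03×0.86 + 0.810963×0.03×0.14 = 0.123399
Posterior = 0.075976 / 0.123399 ≈ 0.6157

Now condition on the additional information:
P(latency alert | misconfigured router) = 0.609428*0.86 + 0.810963*0.14 = 0.524108 + 0.113535 = 0.637643
The DDoS attack-present share is 0.810963*0.14 = 0.113535.
So P(DDoS attack | latency alert, misconfigured router) = 0.113535/0.637643 ≈ 0.1781.

P(DDoS attack | latency alert) ≈ 0.6157; P(DDoS attack | latency alert, misconfigured router) ≈ 0.1781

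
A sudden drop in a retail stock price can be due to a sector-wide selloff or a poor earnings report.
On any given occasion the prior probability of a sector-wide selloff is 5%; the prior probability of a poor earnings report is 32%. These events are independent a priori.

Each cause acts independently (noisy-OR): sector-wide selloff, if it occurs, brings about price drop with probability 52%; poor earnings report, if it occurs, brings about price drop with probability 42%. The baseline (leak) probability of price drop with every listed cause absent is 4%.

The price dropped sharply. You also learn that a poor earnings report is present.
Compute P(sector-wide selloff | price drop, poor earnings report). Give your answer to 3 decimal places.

Under noisy-OR, P(price drop | causes) = 1 − (1−0.04)·∏(1−qᵢ) over the active causes.
P(price drop | poor earnings report) = 0.4432·0.95 + 0.732736·0.05 = 0.421040 + 0.036637 = 0.457677
Of this, 0.036637 comes from 0.732736·0.05 (the sector-wide selloff=true cases).
P(sector-wide selloff | price drop, poor earnings report) = 0.036637 / 0.457677 ≈ 0.080

P(sector-wide selloff | price drop, poor earnings report) ≈ 0.080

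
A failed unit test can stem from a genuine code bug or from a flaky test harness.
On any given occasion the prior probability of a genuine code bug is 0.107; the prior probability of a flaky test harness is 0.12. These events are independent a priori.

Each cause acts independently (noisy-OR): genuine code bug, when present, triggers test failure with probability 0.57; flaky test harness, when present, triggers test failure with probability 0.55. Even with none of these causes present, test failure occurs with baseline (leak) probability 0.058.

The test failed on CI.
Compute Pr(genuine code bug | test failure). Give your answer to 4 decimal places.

Pr(genuine code bug | test failure) ≈ 0.3827

Under noisy-OR, P(test failure | causes) = 1 − (1−0.058)·∏(1−qᵢ) over the active causes.
By total probability over the 4 (genuine code bug, flaky test harness) configurations:
  P(test failure) = 0.058·0.893·0.88 + 0.5761·0.893·0.12 + 0.59494·0.107·0.88 + 0.817723·0.107·0.12
        = 0.045579 + 0.061735 + 0.056020 + 0.010500 = 0.173834
Keeping only the genuine code bug-present terms gives 0.066520, so
  P(genuine code bug | test failure) = 0.066520 / 0.173834 ≈ 0.3827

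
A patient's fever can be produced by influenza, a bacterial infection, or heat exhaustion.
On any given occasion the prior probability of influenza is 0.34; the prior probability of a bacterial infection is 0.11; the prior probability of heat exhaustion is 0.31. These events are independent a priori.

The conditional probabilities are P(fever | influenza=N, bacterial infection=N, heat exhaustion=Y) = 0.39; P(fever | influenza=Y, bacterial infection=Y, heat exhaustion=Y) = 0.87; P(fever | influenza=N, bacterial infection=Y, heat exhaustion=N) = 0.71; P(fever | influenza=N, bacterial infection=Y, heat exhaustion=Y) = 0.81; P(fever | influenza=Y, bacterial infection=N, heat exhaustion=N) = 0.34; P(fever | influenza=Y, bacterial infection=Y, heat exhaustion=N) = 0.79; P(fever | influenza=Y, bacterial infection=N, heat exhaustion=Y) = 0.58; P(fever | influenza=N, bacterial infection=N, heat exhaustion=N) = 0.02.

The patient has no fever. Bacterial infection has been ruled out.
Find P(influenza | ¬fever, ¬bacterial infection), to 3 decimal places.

Weight on influenza=true, given the evidence: 0.154836 + 0.044268 = 0.199104
Denominator P(¬fever | ¬bacterial infection): 0.98·0.66·0.69 + 0.61·0.66·0.31 + 0.66·0.34·0.69 + 0.42·0.34·0.31 = 0.770202
P(influenza | ¬fever, ¬bacterial infection) = 0.199104/0.770202 ≈ 0.259

P(influenza | ¬fever, ¬bacterial infection) ≈ 0.259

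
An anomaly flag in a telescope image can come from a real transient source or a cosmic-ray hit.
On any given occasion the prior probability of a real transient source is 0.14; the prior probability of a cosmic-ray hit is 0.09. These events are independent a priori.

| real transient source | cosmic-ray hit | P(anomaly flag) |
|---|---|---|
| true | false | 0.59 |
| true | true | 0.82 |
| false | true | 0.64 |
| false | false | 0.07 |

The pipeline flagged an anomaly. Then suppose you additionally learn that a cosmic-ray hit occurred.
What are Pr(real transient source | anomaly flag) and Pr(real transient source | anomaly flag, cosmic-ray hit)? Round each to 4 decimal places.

Pr(real transient source | anomaly flag) ≈ 0.4504; Pr(real transient source | anomaly flag, cosmic-ray hit) ≈ 0.1726

Weight on real transient source=true, given the evidence: 0.075166 + 0.010332 = 0.085498
The normalizing constant is 0.07·0.86·0.91 + 0.64·0.86·0.09 + 0.59·0.14·0.91 + 0.82·0.14·0.09 = 0.189816
P(real transient source | anomaly flag) = 0.085498/0.189816 ≈ 0.4504

Now also conditioning on cosmic-ray hit=true:
By total probability over both values of real transient source:
  P(anomaly flag | cosmic-ray hit) = 0.64*0.86 + 0.82*0.14
        = 0.550400 + 0.114800 = 0.665200
Keeping only the real transient source-present terms gives 0.114800, so
  P(real transient source | anomaly flag, cosmic-ray hit) = 0.114800 / 0.665200 ≈ 0.1726
Conditioning on cosmic-ray hit lowers the posterior on real transient source: the classic explaining-away effect in a common-effect structure.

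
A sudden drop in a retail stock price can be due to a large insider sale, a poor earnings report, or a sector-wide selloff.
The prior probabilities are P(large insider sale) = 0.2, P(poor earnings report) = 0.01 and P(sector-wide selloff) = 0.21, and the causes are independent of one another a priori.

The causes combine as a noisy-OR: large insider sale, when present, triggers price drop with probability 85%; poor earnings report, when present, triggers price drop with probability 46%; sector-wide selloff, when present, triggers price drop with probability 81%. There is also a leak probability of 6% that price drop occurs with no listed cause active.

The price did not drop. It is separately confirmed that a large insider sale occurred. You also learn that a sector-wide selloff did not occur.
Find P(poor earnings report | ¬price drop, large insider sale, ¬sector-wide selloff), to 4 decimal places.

P(poor earnings report | ¬price drop, large insider sale, ¬sector-wide selloff) ≈ 0.0054

Under noisy-OR, P(price drop | causes) = 1 − (1−0.06)·∏(1−qᵢ) over the active causes.
P(¬price drop | large insider sale, ¬sector-wide selloff) = 0.141*0.99 + 0.07614*0.01 = 0.139590 + 0.000761 = 0.140351
The poor earnings report-present share is 0.07614*0.01 = 0.000761.
So P(poor earnings report | ¬price drop, large insider sale, ¬sector-wide selloff) = 0.000761/0.140351 ≈ 0.0054.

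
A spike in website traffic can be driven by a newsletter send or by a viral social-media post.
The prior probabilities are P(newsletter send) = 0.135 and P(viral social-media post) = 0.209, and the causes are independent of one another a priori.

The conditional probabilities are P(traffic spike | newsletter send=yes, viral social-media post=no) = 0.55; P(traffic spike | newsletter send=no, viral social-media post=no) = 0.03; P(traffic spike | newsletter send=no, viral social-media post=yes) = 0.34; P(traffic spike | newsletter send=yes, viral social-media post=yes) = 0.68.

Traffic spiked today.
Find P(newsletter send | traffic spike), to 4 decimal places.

P(newsletter send | traffic spike) ≈ 0.4873

P(traffic spike) = 0.03*0.865*0.791 + 0.34*0.865*0.209 + 0.55*0.135*0.791 + 0.68*0.135*0.209 = 0.020526 + 0.061467 + 0.058732 + 0.019186 = 0.159911
Of this, 0.077918 comes from 0.058732 + 0.019186 (the newsletter send=true cases).
Hence the posterior is 0.077918/0.159911 ≈ 0.4873.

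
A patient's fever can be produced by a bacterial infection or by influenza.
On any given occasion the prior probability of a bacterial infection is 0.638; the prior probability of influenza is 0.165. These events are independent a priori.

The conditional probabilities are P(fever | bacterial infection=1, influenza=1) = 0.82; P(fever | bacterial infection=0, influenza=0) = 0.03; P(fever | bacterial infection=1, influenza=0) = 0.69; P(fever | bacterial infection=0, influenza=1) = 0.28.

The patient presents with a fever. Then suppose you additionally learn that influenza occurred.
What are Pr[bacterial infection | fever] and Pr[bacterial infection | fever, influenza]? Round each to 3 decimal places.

Pr[bacterial infection | fever] ≈ 0.946; Pr[bacterial infection | fever, influenza] ≈ 0.838

By total probability over the 4 (bacterial infection, influenza) configurations:
  P(fever) = 0.03×0.362×0.835 + 0.28×0.362×0.165 + 0.69×0.638×0.835 + 0.82×0.638×0.165
        = 0.009068 + 0.016724 + 0.367584 + 0.086321 = 0.479697
Keeping only the bacterial infection-present terms gives 0.453905, so
  P(bacterial infection | fever) = 0.453905 / 0.479697 ≈ 0.946

Now condition on the additional information:
Sum P(fever|·) weighted by the priors over both values of bacterial infection:
  P(fever | influenza) = 0.28×0.362 + 0.82×0.638
        = 0.101360 + 0.523160 = 0.624520
Configurations with bacterial infection contribute 0.523160, so
  P(bacterial infection | fever, influenza) = 0.523160 / 0.624520 ≈ 0.838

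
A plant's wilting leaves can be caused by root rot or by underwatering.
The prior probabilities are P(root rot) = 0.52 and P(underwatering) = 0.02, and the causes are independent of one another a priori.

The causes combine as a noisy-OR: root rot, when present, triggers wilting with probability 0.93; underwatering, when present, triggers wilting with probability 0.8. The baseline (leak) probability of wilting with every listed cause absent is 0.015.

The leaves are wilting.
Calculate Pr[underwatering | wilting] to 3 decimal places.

Under noisy-OR, P(wilting | causes) = 1 − (1−0.015)·∏(1−qᵢ) over the active causes.
Weight on underwatering=true, given the evidence: 0.007709 + 0.010257 = 0.017966
Denominator P(wilting): 0.015×0.48×0.98 + 0.803×0.48×0.02 + 0.93105×0.52×0.98 + 0.98621×0.52×0.02 = 0.499485
P(underwatering | wilting) = 0.017966/0.499485 ≈ 0.036

Pr[underwatering | wilting] ≈ 0.036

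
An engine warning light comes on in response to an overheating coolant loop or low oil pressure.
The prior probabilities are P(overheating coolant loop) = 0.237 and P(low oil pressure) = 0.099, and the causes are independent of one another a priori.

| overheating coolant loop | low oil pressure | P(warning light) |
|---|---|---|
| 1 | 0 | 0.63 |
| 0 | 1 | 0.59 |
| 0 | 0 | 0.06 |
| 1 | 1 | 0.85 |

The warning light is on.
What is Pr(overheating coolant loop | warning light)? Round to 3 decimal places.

Numerator (weight on configurations with overheating coolant loop): 0.134528 + 0.019944 = 0.154472
The normalizing constant is 0.06·0.763·0.901 + 0.59·0.763·0.099 + 0.63·0.237·0.901 + 0.85·0.237·0.099 = 0.240287
P(overheating coolant loop | warning light) = 0.154472/0.240287 ≈ 0.643

Pr(overheating coolant loop | warning light) ≈ 0.643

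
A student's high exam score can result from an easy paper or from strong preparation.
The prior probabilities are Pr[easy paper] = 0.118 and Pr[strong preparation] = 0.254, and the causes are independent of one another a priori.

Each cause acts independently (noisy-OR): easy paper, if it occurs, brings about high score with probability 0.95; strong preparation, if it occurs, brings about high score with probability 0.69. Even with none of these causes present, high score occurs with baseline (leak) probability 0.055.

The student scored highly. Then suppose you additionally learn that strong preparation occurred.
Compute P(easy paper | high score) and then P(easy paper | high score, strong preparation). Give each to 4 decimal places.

P(easy paper | high score) ≈ 0.3682; P(easy paper | high score, strong preparation) ≈ 0.1571

Under noisy-OR, P(high score | causes) = 1 − (1−0.055)·∏(1−qᵢ) over the active causes.
Enumerate the 4 (easy paper, strong preparation) configurations and weight by the priors:
  P(high score) = 0.055*0.882*0.746 + 0.70705*0.882*0.254 + 0.95275*0.118*0.746 + 0.985352*0.118*0.254
        = 0.036188 + 0.158399 + 0.083869 + 0.029533 = 0.307989
The terms with easy paper present sum to 0.113402, so
  P(easy paper | high score) = 0.113402 / 0.307989 ≈ 0.3682

Now also conditioning on strong preparation=true:
P(high score | strong preparation) = 0.70705*0.882 + 0.985352*0.118 = 0.623618 + 0.116272 = 0.739890
The easy paper-present share is 0.985352*0.118 = 0.116272.
So P(easy paper | high score, strong preparation) = 0.116272/0.739890 ≈ 0.1571.
Conditioning on strong preparation lowers the posterior on easy paper: the classic explaining-away effect in a common-effect structure.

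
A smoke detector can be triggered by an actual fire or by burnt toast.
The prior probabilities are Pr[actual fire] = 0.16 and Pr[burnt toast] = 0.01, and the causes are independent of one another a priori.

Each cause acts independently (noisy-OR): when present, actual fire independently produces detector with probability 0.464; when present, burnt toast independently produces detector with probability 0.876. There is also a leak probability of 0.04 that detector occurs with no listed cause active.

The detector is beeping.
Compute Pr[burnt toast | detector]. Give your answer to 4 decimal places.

Pr[burnt toast | detector] ≈ 0.0747

Under noisy-OR, P(detector | causes) = 1 − (1−0.04)·∏(1−qᵢ) over the active causes.
Sum P(detector|·) weighted by the priors over the 4 (actual fire, burnt toast) configurations:
  P(detector) = 0.04·0.84·0.99 + 0.88096·0.84·0.01 + 0.48544·0.16·0.99 + 0.936195·0.16·0.01
        = 0.033264 + 0.007400 + 0.076894 + 0.001498 = 0.119056
Configurations with burnt toast contribute 0.008898, so
  P(burnt toast | detector) = 0.008898 / 0.119056 ≈ 0.0747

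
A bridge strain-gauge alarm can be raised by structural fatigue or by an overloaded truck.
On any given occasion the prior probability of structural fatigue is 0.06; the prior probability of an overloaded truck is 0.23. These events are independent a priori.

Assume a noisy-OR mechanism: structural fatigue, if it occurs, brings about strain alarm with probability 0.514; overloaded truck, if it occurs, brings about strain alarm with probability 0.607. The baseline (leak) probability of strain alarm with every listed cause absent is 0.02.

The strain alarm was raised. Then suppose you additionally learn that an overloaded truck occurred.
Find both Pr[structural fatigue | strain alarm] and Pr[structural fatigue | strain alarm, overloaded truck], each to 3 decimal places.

Under noisy-OR, P(strain alarm | causes) = 1 − (1−0.02)·∏(1−qᵢ) over the active causes.
P(strain alarm) = 0.02×0.94×0.77 + 0.61486×0.94×0.23 + 0.52372×0.06×0.77 + 0.812822×0.06×0.23 = 0.014476 + 0.132933 + 0.024196 + 0.011217 = 0.182822
Of this, 0.035413 comes from 0.024196 + 0.011217 (the structural fatigue=true cases).
Hence the posterior is 0.035413/0.182822 ≈ 0.194.

Now condition on the additional information:
Numerator (weight on configurations with structural fatigue): 0.812822×0.06 = 0.048769
Denominator P(strain alarm | overloaded truck): 0.61486×0.94 + 0.812822×0.06 = 0.626737
Posterior = 0.048769 / 0.626737 ≈ 0.078

Pr[structural fatigue | strain alarm] ≈ 0.194; Pr[structural fatigue | strain alarm, overloaded truck] ≈ 0.078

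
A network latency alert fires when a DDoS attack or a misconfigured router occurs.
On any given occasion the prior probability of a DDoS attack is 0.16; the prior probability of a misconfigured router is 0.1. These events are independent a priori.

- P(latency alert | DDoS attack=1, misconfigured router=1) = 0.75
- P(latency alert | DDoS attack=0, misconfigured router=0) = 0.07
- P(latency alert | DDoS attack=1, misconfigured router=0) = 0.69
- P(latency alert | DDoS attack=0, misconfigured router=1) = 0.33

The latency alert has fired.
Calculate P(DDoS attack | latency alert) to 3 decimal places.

Enumerate the 4 (DDoS attack, misconfigured router) configurations and weight by the priors:
  P(latency alert) = 0.07*0.84*0.9 + 0.33*0.84*0.1 + 0.69*0.16*0.9 + 0.75*0.16*0.1
        = 0.052920 + 0.027720 + 0.099360 + 0.012000 = 0.192000
The terms with DDoS attack present sum to 0.111360, so
  P(DDoS attack | latency alert) = 0.111360 / 0.192000 ≈ 0.580

P(DDoS attack | latency alert) ≈ 0.580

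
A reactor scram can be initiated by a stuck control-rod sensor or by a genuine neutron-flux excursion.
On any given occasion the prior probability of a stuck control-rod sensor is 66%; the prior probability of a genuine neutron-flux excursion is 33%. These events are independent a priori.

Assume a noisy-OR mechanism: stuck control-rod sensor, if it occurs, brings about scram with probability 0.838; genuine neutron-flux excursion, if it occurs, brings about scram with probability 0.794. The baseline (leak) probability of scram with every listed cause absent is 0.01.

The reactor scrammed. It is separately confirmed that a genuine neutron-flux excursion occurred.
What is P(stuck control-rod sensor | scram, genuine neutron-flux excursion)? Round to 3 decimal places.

Under noisy-OR, P(scram | causes) = 1 − (1−0.01)·∏(1−qᵢ) over the active causes.
For the numerator, keep only stuck control-rod sensor=true terms: 0.966962×0.66 = 0.638195
The normalizing constant is 0.79606×0.34 + 0.966962×0.66 = 0.908855
Posterior = 0.638195 / 0.908855 ≈ 0.702

P(stuck control-rod sensor | scram, genuine neutron-flux excursion) ≈ 0.702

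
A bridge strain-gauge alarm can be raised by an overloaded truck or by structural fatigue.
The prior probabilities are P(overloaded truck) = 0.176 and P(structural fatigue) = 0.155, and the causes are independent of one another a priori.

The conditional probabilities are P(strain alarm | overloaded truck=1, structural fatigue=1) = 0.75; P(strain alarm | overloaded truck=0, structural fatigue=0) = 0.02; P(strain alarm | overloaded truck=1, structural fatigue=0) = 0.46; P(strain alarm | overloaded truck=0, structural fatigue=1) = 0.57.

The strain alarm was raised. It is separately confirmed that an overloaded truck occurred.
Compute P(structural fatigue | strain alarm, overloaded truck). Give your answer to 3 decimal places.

Weight on structural fatigue=true, given the evidence: 0.75*0.155 = 0.116250
Normalizer over all consistent configurations: 0.46*0.845 + 0.75*0.155 = 0.504950
Posterior = 0.116250 / 0.504950 ≈ 0.230

P(structural fatigue | strain alarm, overloaded truck) ≈ 0.230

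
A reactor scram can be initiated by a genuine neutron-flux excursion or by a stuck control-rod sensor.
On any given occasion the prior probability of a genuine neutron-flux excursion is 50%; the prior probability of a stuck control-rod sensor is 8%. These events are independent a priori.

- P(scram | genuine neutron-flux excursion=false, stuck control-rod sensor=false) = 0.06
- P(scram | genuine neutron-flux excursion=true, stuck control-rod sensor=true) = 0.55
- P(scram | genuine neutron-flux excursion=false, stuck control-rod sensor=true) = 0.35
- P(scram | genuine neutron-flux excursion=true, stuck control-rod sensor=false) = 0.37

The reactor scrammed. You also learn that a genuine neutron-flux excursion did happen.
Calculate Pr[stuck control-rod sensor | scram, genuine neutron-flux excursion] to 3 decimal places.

Enumerate both values of stuck control-rod sensor and weight by the priors:
  P(scram | genuine neutron-flux excursion) = 0.37×0.92 + 0.55×0.08
        = 0.340400 + 0.044000 = 0.384400
Configurations with stuck control-rod sensor contribute 0.044000, so
  P(stuck control-rod sensor | scram, genuine neutron-flux excursion) = 0.044000 / 0.384400 ≈ 0.114

Pr[stuck control-rod sensor | scram, genuine neutron-flux excursion] ≈ 0.114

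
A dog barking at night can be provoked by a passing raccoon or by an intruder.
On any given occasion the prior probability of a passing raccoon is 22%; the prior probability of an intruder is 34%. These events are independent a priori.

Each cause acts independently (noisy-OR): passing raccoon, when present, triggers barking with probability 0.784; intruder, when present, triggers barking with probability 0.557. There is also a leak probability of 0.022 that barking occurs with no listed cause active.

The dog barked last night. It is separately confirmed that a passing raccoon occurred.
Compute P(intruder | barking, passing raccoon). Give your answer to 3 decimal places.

P(intruder | barking, passing raccoon) ≈ 0.372

Under noisy-OR, P(barking | causes) = 1 − (1−0.022)·∏(1−qᵢ) over the active causes.
P(barking | passing raccoon) = 0.788752*0.66 + 0.906417*0.34 = 0.520576 + 0.308182 = 0.828758
The intruder-present share is 0.906417*0.34 = 0.308182.
P(intruder | barking, passing raccoon) = 0.308182 / 0.828758 ≈ 0.372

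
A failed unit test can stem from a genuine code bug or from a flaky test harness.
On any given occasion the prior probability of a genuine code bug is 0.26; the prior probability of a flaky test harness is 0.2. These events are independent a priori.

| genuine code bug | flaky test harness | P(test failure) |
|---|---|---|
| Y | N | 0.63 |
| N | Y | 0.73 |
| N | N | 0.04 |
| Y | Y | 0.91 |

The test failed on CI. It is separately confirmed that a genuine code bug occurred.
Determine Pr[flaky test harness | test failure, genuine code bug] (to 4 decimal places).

Pr[flaky test harness | test failure, genuine code bug] ≈ 0.2653

Numerator (weight on configurations with flaky test harness): 0.91*0.2 = 0.182000
Normalizer over all consistent configurations: 0.63*0.8 + 0.91*0.2 = 0.686000
P(flaky test harness | test failure, genuine code bug) = 0.182000/0.686000 ≈ 0.2653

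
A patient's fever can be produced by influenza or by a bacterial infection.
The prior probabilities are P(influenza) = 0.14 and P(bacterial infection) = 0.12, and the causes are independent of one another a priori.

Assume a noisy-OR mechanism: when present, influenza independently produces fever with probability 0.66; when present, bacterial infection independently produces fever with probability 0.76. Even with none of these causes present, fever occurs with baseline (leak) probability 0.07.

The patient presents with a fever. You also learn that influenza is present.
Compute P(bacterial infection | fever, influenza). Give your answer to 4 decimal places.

P(bacterial infection | fever, influenza) ≈ 0.1556

Under noisy-OR, P(fever | causes) = 1 − (1−0.07)·∏(1−qᵢ) over the active causes.
P(fever | influenza) = 0.6838×0.88 + 0.924112×0.12 = 0.601744 + 0.110893 = 0.712637
Of this, 0.110893 comes from 0.924112×0.12 (the bacterial infection=true cases).
Hence the posterior is 0.110893/0.712637 ≈ 0.1556.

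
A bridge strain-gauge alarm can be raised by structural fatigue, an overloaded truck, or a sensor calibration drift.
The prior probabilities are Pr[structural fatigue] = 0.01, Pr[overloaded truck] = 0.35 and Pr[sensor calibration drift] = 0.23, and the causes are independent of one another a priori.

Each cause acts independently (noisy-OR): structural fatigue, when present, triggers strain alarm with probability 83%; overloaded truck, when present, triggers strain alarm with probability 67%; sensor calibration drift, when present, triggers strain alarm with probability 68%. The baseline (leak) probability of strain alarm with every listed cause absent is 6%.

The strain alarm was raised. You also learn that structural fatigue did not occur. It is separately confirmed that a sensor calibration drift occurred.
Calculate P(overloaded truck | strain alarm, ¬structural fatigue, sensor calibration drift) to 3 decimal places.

P(overloaded truck | strain alarm, ¬structural fatigue, sensor calibration drift) ≈ 0.410

Under noisy-OR, P(strain alarm | causes) = 1 − (1−0.06)·∏(1−qᵢ) over the active causes.
Sum P(strain alarm|·) weighted by the priors over both values of overloaded truck:
  P(strain alarm | ¬structural fatigue, sensor calibration drift) = 0.6992·0.65 + 0.900736·0.35
        = 0.454480 + 0.315258 = 0.769738
Keeping only the overloaded truck-present terms gives 0.315258, so
  P(overloaded truck | strain alarm, ¬structural fatigue, sensor calibration drift) = 0.315258 / 0.769738 ≈ 0.410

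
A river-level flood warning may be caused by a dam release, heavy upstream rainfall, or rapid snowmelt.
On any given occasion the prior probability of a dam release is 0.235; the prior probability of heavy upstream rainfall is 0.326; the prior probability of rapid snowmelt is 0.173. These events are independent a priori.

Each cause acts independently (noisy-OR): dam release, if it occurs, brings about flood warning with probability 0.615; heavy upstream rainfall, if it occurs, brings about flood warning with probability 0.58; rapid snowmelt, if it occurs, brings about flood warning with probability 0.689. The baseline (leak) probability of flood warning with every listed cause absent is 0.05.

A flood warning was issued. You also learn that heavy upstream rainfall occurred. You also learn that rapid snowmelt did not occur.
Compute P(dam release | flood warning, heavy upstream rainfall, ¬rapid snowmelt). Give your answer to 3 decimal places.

Under noisy-OR, P(flood warning | causes) = 1 − (1−0.05)·∏(1−qᵢ) over the active causes.
Enumerate both values of dam release and weight by the priors:
  P(flood warning | heavy upstream rainfall, ¬rapid snowmelt) = 0.601*0.765 + 0.846385*0.235
        = 0.459765 + 0.198900 = 0.658665
The terms with dam release present sum to 0.198900, so
  P(dam release | flood warning, heavy upstream rainfall, ¬rapid snowmelt) = 0.198900 / 0.658665 ≈ 0.302

P(dam release | flood warning, heavy upstream rainfall, ¬rapid snowmelt) ≈ 0.302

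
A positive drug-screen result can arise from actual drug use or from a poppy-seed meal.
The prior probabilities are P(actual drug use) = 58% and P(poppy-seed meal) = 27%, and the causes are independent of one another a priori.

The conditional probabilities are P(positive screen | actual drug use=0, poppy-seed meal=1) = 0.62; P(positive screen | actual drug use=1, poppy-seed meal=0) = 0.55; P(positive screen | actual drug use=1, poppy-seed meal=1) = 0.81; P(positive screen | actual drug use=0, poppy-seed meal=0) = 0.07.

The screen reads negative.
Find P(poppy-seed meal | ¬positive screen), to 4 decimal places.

P(poppy-seed meal | ¬positive screen) ≈ 0.1328

P(¬positive screen) = 0.93×0.42×0.73 + 0.38×0.42×0.27 + 0.45×0.58×0.73 + 0.19×0.58×0.27 = 0.285138 + 0.043092 + 0.190530 + 0.029754 = 0.548514
The poppy-seed meal-present share is 0.043092 + 0.029754 = 0.072846.
P(poppy-seed meal | ¬positive screen) = 0.072846 / 0.548514 ≈ 0.1328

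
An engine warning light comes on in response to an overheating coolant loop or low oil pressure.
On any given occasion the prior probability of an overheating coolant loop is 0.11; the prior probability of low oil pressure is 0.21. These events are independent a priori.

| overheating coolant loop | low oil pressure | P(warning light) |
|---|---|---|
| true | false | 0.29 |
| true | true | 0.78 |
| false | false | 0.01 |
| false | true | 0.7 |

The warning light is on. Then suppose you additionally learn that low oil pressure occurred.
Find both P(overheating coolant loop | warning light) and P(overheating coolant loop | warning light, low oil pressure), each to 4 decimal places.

Weight on overheating coolant loop=true, given the evidence: 0.025201 + 0.018018 = 0.043219
Denominator P(warning light): 0.01·0.89·0.79 + 0.7·0.89·0.21 + 0.29·0.11·0.79 + 0.78·0.11·0.21 = 0.181080
P(overheating coolant loop | warning light) = 0.043219/0.181080 ≈ 0.2387

With the extra evidence:
Weight on overheating coolant loop=true, given the evidence: 0.78*0.11 = 0.085800
The normalizing constant is 0.7*0.89 + 0.78*0.11 = 0.708800
Posterior = 0.085800 / 0.708800 ≈ 0.1210
— low oil pressure explains away the evidence for overheating coolant loop.

P(overheating coolant loop | warning light) ≈ 0.2387; P(overheating coolant loop | warning light, low oil pressure) ≈ 0.1210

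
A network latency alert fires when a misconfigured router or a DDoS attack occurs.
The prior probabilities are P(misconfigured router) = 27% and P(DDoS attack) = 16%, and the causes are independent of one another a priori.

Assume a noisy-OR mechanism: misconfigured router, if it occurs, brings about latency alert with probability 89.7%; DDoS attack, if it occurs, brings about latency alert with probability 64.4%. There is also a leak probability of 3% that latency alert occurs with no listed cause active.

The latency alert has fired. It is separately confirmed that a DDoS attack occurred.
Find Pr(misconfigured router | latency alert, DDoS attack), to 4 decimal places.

Under noisy-OR, P(latency alert | causes) = 1 − (1−0.03)·∏(1−qᵢ) over the active causes.
P(latency alert | DDoS attack) = 0.65468·0.73 + 0.964432·0.27 = 0.477916 + 0.260397 = 0.738313
The misconfigured router-present share is 0.964432·0.27 = 0.260397.
So P(misconfigured router | latency alert, DDoS attack) = 0.260397/0.738313 ≈ 0.3527.

Pr(misconfigured router | latency alert, DDoS attack) ≈ 0.3527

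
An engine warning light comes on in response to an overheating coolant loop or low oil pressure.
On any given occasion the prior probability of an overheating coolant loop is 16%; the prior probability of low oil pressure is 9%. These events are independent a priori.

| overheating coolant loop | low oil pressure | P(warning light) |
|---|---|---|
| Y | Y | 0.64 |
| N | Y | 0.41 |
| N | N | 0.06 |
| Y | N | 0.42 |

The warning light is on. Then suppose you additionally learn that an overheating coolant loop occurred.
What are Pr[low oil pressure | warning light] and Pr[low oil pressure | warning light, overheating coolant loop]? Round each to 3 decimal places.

Weight on low oil pressure=true, given the evidence: 0.030996 + 0.009216 = 0.040212
Denominator P(warning light): 0.06×0.84×0.91 + 0.41×0.84×0.09 + 0.42×0.16×0.91 + 0.64×0.16×0.09 = 0.147228
P(low oil pressure | warning light) = 0.040212/0.147228 ≈ 0.273

With the extra evidence:
Sum P(warning light|·) weighted by the priors over both values of low oil pressure:
  P(warning light | overheating coolant loop) = 0.42×0.91 + 0.64×0.09
        = 0.382200 + 0.057600 = 0.439800
Keeping only the low oil pressure-present terms gives 0.057600, so
  P(low oil pressure | warning light, overheating coolant loop) = 0.057600 / 0.439800 ≈ 0.131
This is intercausal reasoning (explaining away): once overheating coolant loop accounts for the warning light, low oil pressure becomes less likely.

Pr[low oil pressure | warning light] ≈ 0.273; Pr[low oil pressure | warning light, overheating coolant loop] ≈ 0.131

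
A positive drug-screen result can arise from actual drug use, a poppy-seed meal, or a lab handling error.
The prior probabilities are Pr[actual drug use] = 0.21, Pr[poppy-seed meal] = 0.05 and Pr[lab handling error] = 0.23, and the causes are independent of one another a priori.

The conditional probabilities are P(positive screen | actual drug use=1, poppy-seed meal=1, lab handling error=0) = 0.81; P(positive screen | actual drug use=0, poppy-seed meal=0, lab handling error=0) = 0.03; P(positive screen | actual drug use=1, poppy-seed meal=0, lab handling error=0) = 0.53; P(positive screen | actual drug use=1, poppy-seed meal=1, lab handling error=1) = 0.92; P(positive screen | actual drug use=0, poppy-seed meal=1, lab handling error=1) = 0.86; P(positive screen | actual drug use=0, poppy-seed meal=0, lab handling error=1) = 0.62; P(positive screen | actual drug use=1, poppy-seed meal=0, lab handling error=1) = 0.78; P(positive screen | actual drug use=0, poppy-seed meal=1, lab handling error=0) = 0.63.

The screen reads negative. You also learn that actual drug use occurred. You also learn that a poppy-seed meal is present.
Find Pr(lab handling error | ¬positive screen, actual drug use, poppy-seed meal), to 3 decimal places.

Enumerate both values of lab handling error and weight by the priors:
  P(¬positive screen | actual drug use, poppy-seed meal) = 0.19×0.77 + 0.08×0.23
        = 0.146300 + 0.018400 = 0.164700
The terms with lab handling error present sum to 0.018400, so
  P(lab handling error | ¬positive screen, actual drug use, poppy-seed meal) = 0.018400 / 0.164700 ≈ 0.112

Pr(lab handling error | ¬positive screen, actual drug use, poppy-seed meal) ≈ 0.112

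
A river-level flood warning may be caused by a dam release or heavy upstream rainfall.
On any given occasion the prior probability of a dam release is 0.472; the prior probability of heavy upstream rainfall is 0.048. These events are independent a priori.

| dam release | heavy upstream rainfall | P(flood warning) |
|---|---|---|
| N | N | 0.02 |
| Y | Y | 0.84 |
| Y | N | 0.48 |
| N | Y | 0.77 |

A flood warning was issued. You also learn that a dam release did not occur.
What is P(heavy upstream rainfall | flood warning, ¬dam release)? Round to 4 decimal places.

P(heavy upstream rainfall | flood warning, ¬dam release) ≈ 0.6600

Enumerate both values of heavy upstream rainfall and weight by the priors:
  P(flood warning | ¬dam release) = 0.02*0.952 + 0.77*0.048
        = 0.019040 + 0.036960 = 0.056000
The terms with heavy upstream rainfall present sum to 0.036960, so
  P(heavy upstream rainfall | flood warning, ¬dam release) = 0.036960 / 0.056000 ≈ 0.6600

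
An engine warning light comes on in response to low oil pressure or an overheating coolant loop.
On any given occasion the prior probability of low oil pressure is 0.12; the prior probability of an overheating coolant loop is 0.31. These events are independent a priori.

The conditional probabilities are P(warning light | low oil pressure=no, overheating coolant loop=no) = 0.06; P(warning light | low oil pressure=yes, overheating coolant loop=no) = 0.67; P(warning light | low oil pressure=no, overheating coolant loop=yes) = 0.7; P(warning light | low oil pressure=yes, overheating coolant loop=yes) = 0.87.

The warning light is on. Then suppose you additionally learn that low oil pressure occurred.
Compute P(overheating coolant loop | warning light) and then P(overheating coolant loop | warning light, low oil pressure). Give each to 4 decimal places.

P(warning light) = 0.06×0.88×0.69 + 0.7×0.88×0.31 + 0.67×0.12×0.69 + 0.87×0.12×0.31 = 0.036432 + 0.190960 + 0.055476 + 0.032364 = 0.315232
The overheating coolant loop-present share is 0.190960 + 0.032364 = 0.223324.
P(overheating coolant loop | warning light) = 0.223324 / 0.315232 ≈ 0.7084

Now condition on the additional information:
Enumerate both values of overheating coolant loop and weight by the priors:
  P(warning light | low oil pressure) = 0.67×0.69 + 0.87×0.31
        = 0.462300 + 0.269700 = 0.732000
Configurations with overheating coolant loop contribute 0.269700, so
  P(overheating coolant loop | warning light, low oil pressure) = 0.269700 / 0.732000 ≈ 0.3684

P(overheating coolant loop | warning light) ≈ 0.7084; P(overheating coolant loop | warning light, low oil pressure) ≈ 0.3684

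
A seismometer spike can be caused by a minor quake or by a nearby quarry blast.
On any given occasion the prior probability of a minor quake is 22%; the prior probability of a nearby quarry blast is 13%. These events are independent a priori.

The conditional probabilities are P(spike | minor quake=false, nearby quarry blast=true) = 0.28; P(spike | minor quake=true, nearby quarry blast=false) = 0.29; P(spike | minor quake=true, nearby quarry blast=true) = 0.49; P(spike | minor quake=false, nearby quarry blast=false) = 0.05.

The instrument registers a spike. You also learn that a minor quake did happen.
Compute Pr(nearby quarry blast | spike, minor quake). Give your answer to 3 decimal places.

Pr(nearby quarry blast | spike, minor quake) ≈ 0.202

Sum P(spike|·) weighted by the priors over both values of nearby quarry blast:
  P(spike | minor quake) = 0.29·0.87 + 0.49·0.13
        = 0.252300 + 0.063700 = 0.316000
Keeping only the nearby quarry blast-present terms gives 0.063700, so
  P(nearby quarry blast | spike, minor quake) = 0.063700 / 0.316000 ≈ 0.202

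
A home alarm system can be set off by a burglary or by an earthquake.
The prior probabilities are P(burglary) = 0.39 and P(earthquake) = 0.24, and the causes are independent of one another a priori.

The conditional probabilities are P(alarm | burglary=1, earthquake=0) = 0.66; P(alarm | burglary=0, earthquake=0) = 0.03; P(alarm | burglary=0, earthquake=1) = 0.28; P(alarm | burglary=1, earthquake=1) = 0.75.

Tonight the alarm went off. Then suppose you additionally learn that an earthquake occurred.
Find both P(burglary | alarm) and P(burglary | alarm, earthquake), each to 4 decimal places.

P(burglary | alarm) ≈ 0.8288; P(burglary | alarm, earthquake) ≈ 0.6313

Numerator (weight on configurations with burglary): 0.195624 + 0.070200 = 0.265824
Normalizer over all consistent configurations: 0.03*0.61*0.76 + 0.28*0.61*0.24 + 0.66*0.39*0.76 + 0.75*0.39*0.24 = 0.320724
Posterior = 0.265824 / 0.320724 ≈ 0.8288

Now condition on the additional information:
P(alarm | earthquake) = 0.28·0.61 + 0.75·0.39 = 0.170800 + 0.292500 = 0.463300
Of this, 0.292500 comes from 0.75·0.39 (the burglary=true cases).
So P(burglary | alarm, earthquake) = 0.292500/0.463300 ≈ 0.6313.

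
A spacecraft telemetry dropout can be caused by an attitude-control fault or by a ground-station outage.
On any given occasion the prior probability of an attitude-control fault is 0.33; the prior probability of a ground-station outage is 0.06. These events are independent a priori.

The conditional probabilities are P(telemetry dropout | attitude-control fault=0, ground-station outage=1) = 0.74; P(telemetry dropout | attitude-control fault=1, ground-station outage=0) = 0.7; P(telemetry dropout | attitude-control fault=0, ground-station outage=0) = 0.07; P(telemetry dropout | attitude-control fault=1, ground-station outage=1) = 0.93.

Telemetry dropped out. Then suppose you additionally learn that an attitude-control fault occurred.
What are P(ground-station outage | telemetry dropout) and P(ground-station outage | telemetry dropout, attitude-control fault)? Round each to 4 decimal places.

P(ground-station outage | telemetry dropout) ≈ 0.1557; P(ground-station outage | telemetry dropout, attitude-control fault) ≈ 0.0782

Weight on ground-station outage=true, given the evidence: 0.029748 + 0.018414 = 0.048162
Denominator P(telemetry dropout): 0.07*0.67*0.94 + 0.74*0.67*0.06 + 0.7*0.33*0.94 + 0.93*0.33*0.06 = 0.309388
P(ground-station outage | telemetry dropout) = 0.048162/0.309388 ≈ 0.1557

Now also conditioning on attitude-control fault=true:
Enumerate both values of ground-station outage and weight by the priors:
  P(telemetry dropout | attitude-control fault) = 0.7*0.94 + 0.93*0.06
        = 0.658000 + 0.055800 = 0.713800
Configurations with ground-station outage contribute 0.055800, so
  P(ground-station outage | telemetry dropout, attitude-control fault) = 0.055800 / 0.713800 ≈ 0.0782
Conditioning on attitude-control fault lowers the posterior on ground-station outage: the classic explaining-away effect in a common-effect structure.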